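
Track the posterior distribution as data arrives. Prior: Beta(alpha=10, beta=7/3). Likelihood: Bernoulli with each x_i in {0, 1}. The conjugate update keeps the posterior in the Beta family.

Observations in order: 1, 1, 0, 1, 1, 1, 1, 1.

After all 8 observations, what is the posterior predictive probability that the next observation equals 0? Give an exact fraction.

obs 1: x=1 → posterior Beta(11, 7/3)
obs 2: x=1 → posterior Beta(12, 7/3)
obs 3: x=0 → posterior Beta(12, 10/3)
obs 4: x=1 → posterior Beta(13, 10/3)
obs 5: x=1 → posterior Beta(14, 10/3)
obs 6: x=1 → posterior Beta(15, 10/3)
obs 7: x=1 → posterior Beta(16, 10/3)
obs 8: x=1 → posterior Beta(17, 10/3)

10/61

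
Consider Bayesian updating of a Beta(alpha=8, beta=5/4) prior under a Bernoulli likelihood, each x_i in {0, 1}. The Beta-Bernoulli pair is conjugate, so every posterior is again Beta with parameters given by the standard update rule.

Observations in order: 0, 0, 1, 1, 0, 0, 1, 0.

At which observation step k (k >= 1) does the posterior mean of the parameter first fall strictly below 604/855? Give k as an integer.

k = 5

obs 1: x=0 → posterior Beta(8, 9/4)
obs 2: x=0 → posterior Beta(8, 13/4)
obs 3: x=1 → posterior Beta(9, 13/4)
obs 4: x=1 → posterior Beta(10, 13/4)
obs 5: x=0 → posterior Beta(10, 17/4)
obs 6: x=0 → posterior Beta(10, 21/4)
obs 7: x=1 → posterior Beta(11, 21/4)
obs 8: x=0 → posterior Beta(11, 25/4)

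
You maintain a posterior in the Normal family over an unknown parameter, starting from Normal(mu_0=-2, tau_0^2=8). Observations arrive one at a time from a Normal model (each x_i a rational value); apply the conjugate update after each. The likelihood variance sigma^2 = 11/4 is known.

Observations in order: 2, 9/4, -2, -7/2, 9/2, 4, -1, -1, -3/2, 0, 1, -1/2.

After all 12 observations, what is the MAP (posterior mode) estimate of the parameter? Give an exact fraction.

obs 1: x=2 → posterior Normal(42/43, 88/43)
obs 2: x=9/4 → posterior Normal(38/25, 88/75)
obs 3: x=-2 → posterior Normal(50/107, 88/107)
obs 4: x=-7/2 → posterior Normal(-62/139, 88/139)
obs 5: x=9/2 → posterior Normal(82/171, 88/171)
obs 6: x=4 → posterior Normal(30/29, 88/203)
obs 7: x=-1 → posterior Normal(178/235, 88/235)
obs 8: x=-1 → posterior Normal(146/267, 88/267)
obs 9: x=-3/2 → posterior Normal(98/299, 88/299)
obs 10: x=0 → posterior Normal(98/331, 88/331)
obs 11: x=1 → posterior Normal(130/363, 8/33)
obs 12: x=-1/2 → posterior Normal(114/395, 88/395)

114/395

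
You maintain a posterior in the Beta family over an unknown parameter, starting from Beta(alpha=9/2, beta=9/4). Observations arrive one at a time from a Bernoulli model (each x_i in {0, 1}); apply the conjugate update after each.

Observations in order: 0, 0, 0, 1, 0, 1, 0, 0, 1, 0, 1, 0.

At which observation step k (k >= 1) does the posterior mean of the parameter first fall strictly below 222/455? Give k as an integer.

obs 1: x=0 → posterior Beta(9/2, 13/4)
obs 2: x=0 → posterior Beta(9/2, 17/4)
obs 3: x=0 → posterior Beta(9/2, 21/4)
obs 4: x=1 → posterior Beta(11/2, 21/4)
obs 5: x=0 → posterior Beta(11/2, 25/4)
obs 6: x=1 → posterior Beta(13/2, 25/4)
obs 7: x=0 → posterior Beta(13/2, 29/4)
obs 8: x=0 → posterior Beta(13/2, 33/4)
obs 9: x=1 → posterior Beta(15/2, 33/4)
obs 10: x=0 → posterior Beta(15/2, 37/4)
obs 11: x=1 → posterior Beta(17/2, 37/4)
obs 12: x=0 → posterior Beta(17/2, 41/4)

k = 3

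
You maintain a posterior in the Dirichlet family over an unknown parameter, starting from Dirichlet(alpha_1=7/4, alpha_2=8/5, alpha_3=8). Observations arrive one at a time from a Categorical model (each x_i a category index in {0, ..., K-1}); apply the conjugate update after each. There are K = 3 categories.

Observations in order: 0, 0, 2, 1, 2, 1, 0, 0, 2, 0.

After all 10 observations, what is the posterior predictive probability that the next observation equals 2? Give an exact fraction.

220/427

obs 1: x=0 → posterior Dirichlet(11/4, 8/5, 8)
obs 2: x=0 → posterior Dirichlet(15/4, 8/5, 8)
obs 3: x=2 → posterior Dirichlet(15/4, 8/5, 9)
obs 4: x=1 → posterior Dirichlet(15/4, 13/5, 9)
obs 5: x=2 → posterior Dirichlet(15/4, 13/5, 10)
obs 6: x=1 → posterior Dirichlet(15/4, 18/5, 10)
obs 7: x=0 → posterior Dirichlet(19/4, 18/5, 10)
obs 8: x=0 → posterior Dirichlet(23/4, 18/5, 10)
obs 9: x=2 → posterior Dirichlet(23/4, 18/5, 11)
obs 10: x=0 → posterior Dirichlet(27/4, 18/5, 11)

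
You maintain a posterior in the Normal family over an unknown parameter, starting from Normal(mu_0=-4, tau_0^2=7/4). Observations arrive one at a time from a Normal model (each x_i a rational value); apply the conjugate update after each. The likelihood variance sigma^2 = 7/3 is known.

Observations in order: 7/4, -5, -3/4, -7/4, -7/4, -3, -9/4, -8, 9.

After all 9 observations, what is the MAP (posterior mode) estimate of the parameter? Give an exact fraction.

obs 1: x=7/4 → posterior Normal(-43/28, 1)
obs 2: x=-5 → posterior Normal(-103/40, 7/10)
obs 3: x=-3/4 → posterior Normal(-28/13, 7/13)
obs 4: x=-7/4 → posterior Normal(-133/64, 7/16)
obs 5: x=-7/4 → posterior Normal(-77/38, 7/19)
obs 6: x=-3 → posterior Normal(-95/44, 7/22)
obs 7: x=-9/4 → posterior Normal(-217/100, 7/25)
obs 8: x=-8 → posterior Normal(-313/112, 1/4)
obs 9: x=9 → posterior Normal(-205/124, 7/31)

-205/124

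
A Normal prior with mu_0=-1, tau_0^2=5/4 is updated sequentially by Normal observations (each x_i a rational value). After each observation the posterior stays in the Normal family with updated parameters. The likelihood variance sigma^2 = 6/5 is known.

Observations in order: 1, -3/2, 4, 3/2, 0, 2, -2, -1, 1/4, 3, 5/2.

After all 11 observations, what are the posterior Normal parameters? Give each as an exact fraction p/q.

mu_0=879/1196, tau_0^2=30/299

obs 1: x=1 → posterior Normal(1/49, 30/49)
obs 2: x=-3/2 → posterior Normal(-73/148, 15/37)
obs 3: x=4 → posterior Normal(127/198, 10/33)
obs 4: x=3/2 → posterior Normal(101/124, 15/62)
obs 5: x=0 → posterior Normal(101/149, 30/149)
obs 6: x=2 → posterior Normal(151/174, 5/29)
obs 7: x=-2 → posterior Normal(101/199, 30/199)
obs 8: x=-1 → posterior Normal(19/56, 15/112)
obs 9: x=1/4 → posterior Normal(329/996, 10/83)
obs 10: x=3 → posterior Normal(629/1096, 15/137)
obs 11: x=5/2 → posterior Normal(879/1196, 30/299)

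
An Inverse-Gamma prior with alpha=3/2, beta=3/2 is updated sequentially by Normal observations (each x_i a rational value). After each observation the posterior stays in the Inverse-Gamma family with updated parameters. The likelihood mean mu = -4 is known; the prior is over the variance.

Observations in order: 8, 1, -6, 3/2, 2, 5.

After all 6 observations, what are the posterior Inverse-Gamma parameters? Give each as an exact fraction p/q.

obs 1: x=8 → posterior Inverse-Gamma(2, 147/2)
obs 2: x=1 → posterior Inverse-Gamma(5/2, 86)
obs 3: x=-6 → posterior Inverse-Gamma(3, 88)
obs 4: x=3/2 → posterior Inverse-Gamma(7/2, 825/8)
obs 5: x=2 → posterior Inverse-Gamma(4, 969/8)
obs 6: x=5 → posterior Inverse-Gamma(9/2, 1293/8)

alpha=9/2, beta=1293/8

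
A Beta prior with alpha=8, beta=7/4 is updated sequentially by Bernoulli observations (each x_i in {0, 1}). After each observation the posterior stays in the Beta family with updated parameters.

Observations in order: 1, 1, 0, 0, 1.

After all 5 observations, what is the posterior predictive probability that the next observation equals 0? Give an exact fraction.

15/59

obs 1: x=1 → posterior Beta(9, 7/4)
obs 2: x=1 → posterior Beta(10, 7/4)
obs 3: x=0 → posterior Beta(10, 11/4)
obs 4: x=0 → posterior Beta(10, 15/4)
obs 5: x=1 → posterior Beta(11, 15/4)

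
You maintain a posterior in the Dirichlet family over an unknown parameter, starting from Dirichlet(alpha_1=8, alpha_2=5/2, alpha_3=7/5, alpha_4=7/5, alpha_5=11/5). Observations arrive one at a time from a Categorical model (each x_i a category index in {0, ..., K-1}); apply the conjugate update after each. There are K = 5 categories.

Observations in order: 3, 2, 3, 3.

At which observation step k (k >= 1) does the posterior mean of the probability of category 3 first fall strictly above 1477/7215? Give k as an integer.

obs 1: x=3 → posterior Dirichlet(8, 5/2, 7/5, 12/5, 11/5)
obs 2: x=2 → posterior Dirichlet(8, 5/2, 12/5, 12/5, 11/5)
obs 3: x=3 → posterior Dirichlet(8, 5/2, 12/5, 17/5, 11/5)
obs 4: x=3 → posterior Dirichlet(8, 5/2, 12/5, 22/5, 11/5)

k = 4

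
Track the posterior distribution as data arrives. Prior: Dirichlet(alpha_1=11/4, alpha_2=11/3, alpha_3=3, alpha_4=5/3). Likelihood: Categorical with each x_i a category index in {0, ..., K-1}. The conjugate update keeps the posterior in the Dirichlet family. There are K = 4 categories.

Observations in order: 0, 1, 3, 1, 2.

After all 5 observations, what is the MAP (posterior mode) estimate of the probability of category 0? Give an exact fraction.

33/145

obs 1: x=0 → posterior Dirichlet(15/4, 11/3, 3, 5/3)
obs 2: x=1 → posterior Dirichlet(15/4, 14/3, 3, 5/3)
obs 3: x=3 → posterior Dirichlet(15/4, 14/3, 3, 8/3)
obs 4: x=1 → posterior Dirichlet(15/4, 17/3, 3, 8/3)
obs 5: x=2 → posterior Dirichlet(15/4, 17/3, 4, 8/3)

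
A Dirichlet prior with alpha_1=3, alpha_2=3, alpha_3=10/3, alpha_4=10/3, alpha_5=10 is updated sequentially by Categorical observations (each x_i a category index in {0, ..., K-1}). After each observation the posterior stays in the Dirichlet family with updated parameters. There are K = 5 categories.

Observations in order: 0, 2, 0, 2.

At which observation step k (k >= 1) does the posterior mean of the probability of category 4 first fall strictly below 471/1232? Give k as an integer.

obs 1: x=0 → posterior Dirichlet(4, 3, 10/3, 10/3, 10)
obs 2: x=2 → posterior Dirichlet(4, 3, 13/3, 10/3, 10)
obs 3: x=0 → posterior Dirichlet(5, 3, 13/3, 10/3, 10)
obs 4: x=2 → posterior Dirichlet(5, 3, 16/3, 10/3, 10)

k = 4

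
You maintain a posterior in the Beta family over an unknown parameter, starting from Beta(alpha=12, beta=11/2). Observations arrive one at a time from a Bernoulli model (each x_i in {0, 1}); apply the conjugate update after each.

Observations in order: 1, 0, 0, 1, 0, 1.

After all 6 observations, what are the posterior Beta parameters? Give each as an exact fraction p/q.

alpha=15, beta=17/2

obs 1: x=1 → posterior Beta(13, 11/2)
obs 2: x=0 → posterior Beta(13, 13/2)
obs 3: x=0 → posterior Beta(13, 15/2)
obs 4: x=1 → posterior Beta(14, 15/2)
obs 5: x=0 → posterior Beta(14, 17/2)
obs 6: x=1 → posterior Beta(15, 17/2)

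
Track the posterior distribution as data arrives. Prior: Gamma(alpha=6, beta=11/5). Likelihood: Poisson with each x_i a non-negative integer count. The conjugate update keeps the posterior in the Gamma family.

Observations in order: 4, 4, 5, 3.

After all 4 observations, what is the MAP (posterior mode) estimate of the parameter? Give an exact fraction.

obs 1: x=4 → posterior Gamma(10, 16/5)
obs 2: x=4 → posterior Gamma(14, 21/5)
obs 3: x=5 → posterior Gamma(19, 26/5)
obs 4: x=3 → posterior Gamma(22, 31/5)

105/31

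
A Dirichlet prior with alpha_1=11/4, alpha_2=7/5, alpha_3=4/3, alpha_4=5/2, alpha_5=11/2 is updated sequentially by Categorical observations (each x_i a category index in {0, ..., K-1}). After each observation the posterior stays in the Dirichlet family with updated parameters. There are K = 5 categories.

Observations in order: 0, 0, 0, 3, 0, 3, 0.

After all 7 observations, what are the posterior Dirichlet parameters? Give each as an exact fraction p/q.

obs 1: x=0 → posterior Dirichlet(15/4, 7/5, 4/3, 5/2, 11/2)
obs 2: x=0 → posterior Dirichlet(19/4, 7/5, 4/3, 5/2, 11/2)
obs 3: x=0 → posterior Dirichlet(23/4, 7/5, 4/3, 5/2, 11/2)
obs 4: x=3 → posterior Dirichlet(23/4, 7/5, 4/3, 7/2, 11/2)
obs 5: x=0 → posterior Dirichlet(27/4, 7/5, 4/3, 7/2, 11/2)
obs 6: x=3 → posterior Dirichlet(27/4, 7/5, 4/3, 9/2, 11/2)
obs 7: x=0 → posterior Dirichlet(31/4, 7/5, 4/3, 9/2, 11/2)

alpha_1=31/4, alpha_2=7/5, alpha_3=4/3, alpha_4=9/2, alpha_5=11/2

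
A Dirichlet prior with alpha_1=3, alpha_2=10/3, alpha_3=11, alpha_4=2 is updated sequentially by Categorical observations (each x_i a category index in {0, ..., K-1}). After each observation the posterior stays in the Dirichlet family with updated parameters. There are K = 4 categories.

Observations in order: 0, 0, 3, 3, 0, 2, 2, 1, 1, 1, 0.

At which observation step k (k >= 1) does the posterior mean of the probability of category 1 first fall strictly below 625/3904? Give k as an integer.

obs 1: x=0 → posterior Dirichlet(4, 10/3, 11, 2)
obs 2: x=0 → posterior Dirichlet(5, 10/3, 11, 2)
obs 3: x=3 → posterior Dirichlet(5, 10/3, 11, 3)
obs 4: x=3 → posterior Dirichlet(5, 10/3, 11, 4)
obs 5: x=0 → posterior Dirichlet(6, 10/3, 11, 4)
obs 6: x=2 → posterior Dirichlet(6, 10/3, 12, 4)
obs 7: x=2 → posterior Dirichlet(6, 10/3, 13, 4)
obs 8: x=1 → posterior Dirichlet(6, 13/3, 13, 4)
obs 9: x=1 → posterior Dirichlet(6, 16/3, 13, 4)
obs 10: x=1 → posterior Dirichlet(6, 19/3, 13, 4)
obs 11: x=0 → posterior Dirichlet(7, 19/3, 13, 4)

k = 2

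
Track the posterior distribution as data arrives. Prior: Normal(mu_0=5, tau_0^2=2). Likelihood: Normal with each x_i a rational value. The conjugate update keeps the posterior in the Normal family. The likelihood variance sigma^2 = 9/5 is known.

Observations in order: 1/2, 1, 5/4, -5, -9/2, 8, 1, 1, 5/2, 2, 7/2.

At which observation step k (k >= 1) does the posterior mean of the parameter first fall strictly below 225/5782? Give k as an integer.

obs 1: x=1/2 → posterior Normal(50/19, 18/19)
obs 2: x=1 → posterior Normal(60/29, 18/29)
obs 3: x=5/4 → posterior Normal(145/78, 6/13)
obs 4: x=-5 → posterior Normal(45/98, 18/49)
obs 5: x=-9/2 → posterior Normal(-45/118, 18/59)
obs 6: x=8 → posterior Normal(5/6, 6/23)
obs 7: x=1 → posterior Normal(135/158, 18/79)
obs 8: x=1 → posterior Normal(155/178, 18/89)
obs 9: x=5/2 → posterior Normal(205/198, 2/11)
obs 10: x=2 → posterior Normal(245/218, 18/109)
obs 11: x=7/2 → posterior Normal(45/34, 18/119)

k = 5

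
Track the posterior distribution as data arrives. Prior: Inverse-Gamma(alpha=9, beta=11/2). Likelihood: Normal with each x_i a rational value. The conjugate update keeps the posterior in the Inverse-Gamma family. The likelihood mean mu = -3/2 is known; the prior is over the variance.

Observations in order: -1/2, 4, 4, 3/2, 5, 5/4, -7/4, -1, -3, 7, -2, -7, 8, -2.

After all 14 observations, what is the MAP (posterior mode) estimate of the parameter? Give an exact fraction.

obs 1: x=-1/2 → posterior Inverse-Gamma(19/2, 6)
obs 2: x=4 → posterior Inverse-Gamma(10, 169/8)
obs 3: x=4 → posterior Inverse-Gamma(21/2, 145/4)
obs 4: x=3/2 → posterior Inverse-Gamma(11, 163/4)
obs 5: x=5 → posterior Inverse-Gamma(23/2, 495/8)
obs 6: x=5/4 → posterior Inverse-Gamma(12, 2101/32)
obs 7: x=-7/4 → posterior Inverse-Gamma(25/2, 1051/16)
obs 8: x=-1 → posterior Inverse-Gamma(13, 1053/16)
obs 9: x=-3 → posterior Inverse-Gamma(27/2, 1071/16)
obs 10: x=7 → posterior Inverse-Gamma(14, 1649/16)
obs 11: x=-2 → posterior Inverse-Gamma(29/2, 1651/16)
obs 12: x=-7 → posterior Inverse-Gamma(15, 1893/16)
obs 13: x=8 → posterior Inverse-Gamma(31/2, 2615/16)
obs 14: x=-2 → posterior Inverse-Gamma(16, 2617/16)

2617/272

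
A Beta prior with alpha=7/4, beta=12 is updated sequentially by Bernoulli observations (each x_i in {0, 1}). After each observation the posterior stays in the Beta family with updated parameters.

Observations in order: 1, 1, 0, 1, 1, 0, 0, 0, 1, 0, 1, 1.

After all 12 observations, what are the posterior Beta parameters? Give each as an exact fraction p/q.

alpha=35/4, beta=17

obs 1: x=1 → posterior Beta(11/4, 12)
obs 2: x=1 → posterior Beta(15/4, 12)
obs 3: x=0 → posterior Beta(15/4, 13)
obs 4: x=1 → posterior Beta(19/4, 13)
obs 5: x=1 → posterior Beta(23/4, 13)
obs 6: x=0 → posterior Beta(23/4, 14)
obs 7: x=0 → posterior Beta(23/4, 15)
obs 8: x=0 → posterior Beta(23/4, 16)
obs 9: x=1 → posterior Beta(27/4, 16)
obs 10: x=0 → posterior Beta(27/4, 17)
obs 11: x=1 → posterior Beta(31/4, 17)
obs 12: x=1 → posterior Beta(35/4, 17)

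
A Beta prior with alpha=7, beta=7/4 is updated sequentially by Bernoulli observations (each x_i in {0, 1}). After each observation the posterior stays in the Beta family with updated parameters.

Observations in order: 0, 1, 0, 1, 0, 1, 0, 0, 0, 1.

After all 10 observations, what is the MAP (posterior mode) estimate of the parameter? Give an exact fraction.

40/67

obs 1: x=0 → posterior Beta(7, 11/4)
obs 2: x=1 → posterior Beta(8, 11/4)
obs 3: x=0 → posterior Beta(8, 15/4)
obs 4: x=1 → posterior Beta(9, 15/4)
obs 5: x=0 → posterior Beta(9, 19/4)
obs 6: x=1 → posterior Beta(10, 19/4)
obs 7: x=0 → posterior Beta(10, 23/4)
obs 8: x=0 → posterior Beta(10, 27/4)
obs 9: x=0 → posterior Beta(10, 31/4)
obs 10: x=1 → posterior Beta(11, 31/4)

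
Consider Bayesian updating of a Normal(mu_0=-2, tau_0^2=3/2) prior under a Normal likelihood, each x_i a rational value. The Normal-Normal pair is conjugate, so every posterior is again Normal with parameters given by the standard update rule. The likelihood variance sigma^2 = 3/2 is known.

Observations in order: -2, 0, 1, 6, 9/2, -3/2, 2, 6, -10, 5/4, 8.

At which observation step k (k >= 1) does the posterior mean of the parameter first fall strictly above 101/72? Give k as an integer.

k = 8

obs 1: x=-2 → posterior Normal(-2, 3/4)
obs 2: x=0 → posterior Normal(-4/3, 1/2)
obs 3: x=1 → posterior Normal(-3/4, 3/8)
obs 4: x=6 → posterior Normal(3/5, 3/10)
obs 5: x=9/2 → posterior Normal(5/4, 1/4)
obs 6: x=-3/2 → posterior Normal(6/7, 3/14)
obs 7: x=2 → posterior Normal(1, 3/16)
obs 8: x=6 → posterior Normal(14/9, 1/6)
obs 9: x=-10 → posterior Normal(2/5, 3/20)
obs 10: x=5/4 → posterior Normal(21/44, 3/22)
obs 11: x=8 → posterior Normal(53/48, 1/8)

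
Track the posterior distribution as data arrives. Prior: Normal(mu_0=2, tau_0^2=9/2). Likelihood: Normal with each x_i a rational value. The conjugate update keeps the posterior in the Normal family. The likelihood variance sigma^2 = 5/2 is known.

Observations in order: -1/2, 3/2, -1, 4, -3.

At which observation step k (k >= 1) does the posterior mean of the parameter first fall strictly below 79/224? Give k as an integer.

k = 3

obs 1: x=-1/2 → posterior Normal(11/28, 45/28)
obs 2: x=3/2 → posterior Normal(19/23, 45/46)
obs 3: x=-1 → posterior Normal(5/16, 45/64)
obs 4: x=4 → posterior Normal(46/41, 45/82)
obs 5: x=-3 → posterior Normal(19/50, 9/20)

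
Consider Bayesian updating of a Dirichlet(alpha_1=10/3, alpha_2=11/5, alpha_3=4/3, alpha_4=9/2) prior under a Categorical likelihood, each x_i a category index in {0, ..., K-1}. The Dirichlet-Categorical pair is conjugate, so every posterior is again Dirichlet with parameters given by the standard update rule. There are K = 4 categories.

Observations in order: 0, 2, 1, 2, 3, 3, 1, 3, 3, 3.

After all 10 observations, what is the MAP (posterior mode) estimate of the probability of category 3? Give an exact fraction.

obs 1: x=0 → posterior Dirichlet(13/3, 11/5, 4/3, 9/2)
obs 2: x=2 → posterior Dirichlet(13/3, 11/5, 7/3, 9/2)
obs 3: x=1 → posterior Dirichlet(13/3, 16/5, 7/3, 9/2)
obs 4: x=2 → posterior Dirichlet(13/3, 16/5, 10/3, 9/2)
obs 5: x=3 → posterior Dirichlet(13/3, 16/5, 10/3, 11/2)
obs 6: x=3 → posterior Dirichlet(13/3, 16/5, 10/3, 13/2)
obs 7: x=1 → posterior Dirichlet(13/3, 21/5, 10/3, 13/2)
obs 8: x=3 → posterior Dirichlet(13/3, 21/5, 10/3, 15/2)
obs 9: x=3 → posterior Dirichlet(13/3, 21/5, 10/3, 17/2)
obs 10: x=3 → posterior Dirichlet(13/3, 21/5, 10/3, 19/2)

255/521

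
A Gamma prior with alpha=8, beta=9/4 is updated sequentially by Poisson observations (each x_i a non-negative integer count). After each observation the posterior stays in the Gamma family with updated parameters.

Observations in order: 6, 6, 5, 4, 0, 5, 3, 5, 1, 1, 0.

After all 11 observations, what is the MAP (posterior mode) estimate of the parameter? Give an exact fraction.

172/53

obs 1: x=6 → posterior Gamma(14, 13/4)
obs 2: x=6 → posterior Gamma(20, 17/4)
obs 3: x=5 → posterior Gamma(25, 21/4)
obs 4: x=4 → posterior Gamma(29, 25/4)
obs 5: x=0 → posterior Gamma(29, 29/4)
obs 6: x=5 → posterior Gamma(34, 33/4)
obs 7: x=3 → posterior Gamma(37, 37/4)
obs 8: x=5 → posterior Gamma(42, 41/4)
obs 9: x=1 → posterior Gamma(43, 45/4)
obs 10: x=1 → posterior Gamma(44, 49/4)
obs 11: x=0 → posterior Gamma(44, 53/4)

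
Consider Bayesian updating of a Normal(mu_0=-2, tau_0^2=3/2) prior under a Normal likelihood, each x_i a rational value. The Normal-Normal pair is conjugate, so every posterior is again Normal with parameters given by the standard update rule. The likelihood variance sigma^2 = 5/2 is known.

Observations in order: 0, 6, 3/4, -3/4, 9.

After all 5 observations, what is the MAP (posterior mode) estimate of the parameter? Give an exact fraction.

obs 1: x=0 → posterior Normal(-5/4, 15/16)
obs 2: x=6 → posterior Normal(8/11, 15/22)
obs 3: x=3/4 → posterior Normal(41/56, 15/28)
obs 4: x=-3/4 → posterior Normal(8/17, 15/34)
obs 5: x=9 → posterior Normal(7/4, 3/8)

7/4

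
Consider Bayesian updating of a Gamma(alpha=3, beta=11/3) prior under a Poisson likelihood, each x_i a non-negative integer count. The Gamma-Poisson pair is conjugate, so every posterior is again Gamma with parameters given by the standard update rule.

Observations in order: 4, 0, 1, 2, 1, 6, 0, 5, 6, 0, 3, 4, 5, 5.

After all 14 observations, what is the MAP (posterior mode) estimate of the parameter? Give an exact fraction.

obs 1: x=4 → posterior Gamma(7, 14/3)
obs 2: x=0 → posterior Gamma(7, 17/3)
obs 3: x=1 → posterior Gamma(8, 20/3)
obs 4: x=2 → posterior Gamma(10, 23/3)
obs 5: x=1 → posterior Gamma(11, 26/3)
obs 6: x=6 → posterior Gamma(17, 29/3)
obs 7: x=0 → posterior Gamma(17, 32/3)
obs 8: x=5 → posterior Gamma(22, 35/3)
obs 9: x=6 → posterior Gamma(28, 38/3)
obs 10: x=0 → posterior Gamma(28, 41/3)
obs 11: x=3 → posterior Gamma(31, 44/3)
obs 12: x=4 → posterior Gamma(35, 47/3)
obs 13: x=5 → posterior Gamma(40, 50/3)
obs 14: x=5 → posterior Gamma(45, 53/3)

132/53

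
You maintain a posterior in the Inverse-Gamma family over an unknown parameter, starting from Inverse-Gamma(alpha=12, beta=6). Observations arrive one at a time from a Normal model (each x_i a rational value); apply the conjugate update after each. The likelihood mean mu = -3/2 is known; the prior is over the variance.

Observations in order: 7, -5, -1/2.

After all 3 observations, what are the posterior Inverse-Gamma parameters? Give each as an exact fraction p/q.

obs 1: x=7 → posterior Inverse-Gamma(25/2, 337/8)
obs 2: x=-5 → posterior Inverse-Gamma(13, 193/4)
obs 3: x=-1/2 → posterior Inverse-Gamma(27/2, 195/4)

alpha=27/2, beta=195/4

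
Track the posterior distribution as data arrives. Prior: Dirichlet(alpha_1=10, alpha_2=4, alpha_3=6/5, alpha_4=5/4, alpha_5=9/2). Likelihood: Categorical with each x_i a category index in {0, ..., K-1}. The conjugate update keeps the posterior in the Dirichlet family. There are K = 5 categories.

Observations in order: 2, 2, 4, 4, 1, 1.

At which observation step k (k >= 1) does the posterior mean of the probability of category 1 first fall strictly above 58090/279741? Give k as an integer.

obs 1: x=2 → posterior Dirichlet(10, 4, 11/5, 5/4, 9/2)
obs 2: x=2 → posterior Dirichlet(10, 4, 16/5, 5/4, 9/2)
obs 3: x=4 → posterior Dirichlet(10, 4, 16/5, 5/4, 11/2)
obs 4: x=4 → posterior Dirichlet(10, 4, 16/5, 5/4, 13/2)
obs 5: x=1 → posterior Dirichlet(10, 5, 16/5, 5/4, 13/2)
obs 6: x=1 → posterior Dirichlet(10, 6, 16/5, 5/4, 13/2)

k = 6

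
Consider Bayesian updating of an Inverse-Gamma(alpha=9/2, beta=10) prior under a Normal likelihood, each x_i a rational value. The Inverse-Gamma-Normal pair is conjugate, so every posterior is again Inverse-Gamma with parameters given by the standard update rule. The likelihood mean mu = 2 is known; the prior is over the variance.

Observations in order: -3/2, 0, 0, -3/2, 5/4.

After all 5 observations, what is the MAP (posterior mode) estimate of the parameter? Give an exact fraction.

849/256

obs 1: x=-3/2 → posterior Inverse-Gamma(5, 129/8)
obs 2: x=0 → posterior Inverse-Gamma(11/2, 145/8)
obs 3: x=0 → posterior Inverse-Gamma(6, 161/8)
obs 4: x=-3/2 → posterior Inverse-Gamma(13/2, 105/4)
obs 5: x=5/4 → posterior Inverse-Gamma(7, 849/32)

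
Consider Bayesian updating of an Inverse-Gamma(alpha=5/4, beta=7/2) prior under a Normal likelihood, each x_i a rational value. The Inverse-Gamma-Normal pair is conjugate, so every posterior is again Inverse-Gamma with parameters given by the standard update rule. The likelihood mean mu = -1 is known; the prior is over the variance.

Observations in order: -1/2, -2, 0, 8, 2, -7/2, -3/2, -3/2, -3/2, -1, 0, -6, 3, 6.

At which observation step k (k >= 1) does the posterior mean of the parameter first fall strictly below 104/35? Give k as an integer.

obs 1: x=-1/2 → posterior Inverse-Gamma(7/4, 29/8)
obs 2: x=-2 → posterior Inverse-Gamma(9/4, 33/8)
obs 3: x=0 → posterior Inverse-Gamma(11/4, 37/8)
obs 4: x=8 → posterior Inverse-Gamma(13/4, 361/8)
obs 5: x=2 → posterior Inverse-Gamma(15/4, 397/8)
obs 6: x=-7/2 → posterior Inverse-Gamma(17/4, 211/4)
obs 7: x=-3/2 → posterior Inverse-Gamma(19/4, 423/8)
obs 8: x=-3/2 → posterior Inverse-Gamma(21/4, 53)
obs 9: x=-3/2 → posterior Inverse-Gamma(23/4, 425/8)
obs 10: x=-1 → posterior Inverse-Gamma(25/4, 425/8)
obs 11: x=0 → posterior Inverse-Gamma(27/4, 429/8)
obs 12: x=-6 → posterior Inverse-Gamma(29/4, 529/8)
obs 13: x=3 → posterior Inverse-Gamma(31/4, 593/8)
obs 14: x=6 → posterior Inverse-Gamma(33/4, 789/8)

k = 3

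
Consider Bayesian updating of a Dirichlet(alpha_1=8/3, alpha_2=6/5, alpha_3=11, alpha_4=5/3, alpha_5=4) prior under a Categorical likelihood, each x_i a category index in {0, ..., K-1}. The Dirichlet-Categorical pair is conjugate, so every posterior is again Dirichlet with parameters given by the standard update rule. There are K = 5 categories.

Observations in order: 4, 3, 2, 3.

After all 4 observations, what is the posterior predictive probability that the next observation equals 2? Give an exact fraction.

obs 1: x=4 → posterior Dirichlet(8/3, 6/5, 11, 5/3, 5)
obs 2: x=3 → posterior Dirichlet(8/3, 6/5, 11, 8/3, 5)
obs 3: x=2 → posterior Dirichlet(8/3, 6/5, 12, 8/3, 5)
obs 4: x=3 → posterior Dirichlet(8/3, 6/5, 12, 11/3, 5)

45/92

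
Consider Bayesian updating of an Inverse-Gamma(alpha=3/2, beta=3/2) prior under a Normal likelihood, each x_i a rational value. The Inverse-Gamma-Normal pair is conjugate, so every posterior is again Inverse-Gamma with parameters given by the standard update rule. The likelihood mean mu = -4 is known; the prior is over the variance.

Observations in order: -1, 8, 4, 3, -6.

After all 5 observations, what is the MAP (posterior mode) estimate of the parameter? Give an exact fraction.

273/10

obs 1: x=-1 → posterior Inverse-Gamma(2, 6)
obs 2: x=8 → posterior Inverse-Gamma(5/2, 78)
obs 3: x=4 → posterior Inverse-Gamma(3, 110)
obs 4: x=3 → posterior Inverse-Gamma(7/2, 269/2)
obs 5: x=-6 → posterior Inverse-Gamma(4, 273/2)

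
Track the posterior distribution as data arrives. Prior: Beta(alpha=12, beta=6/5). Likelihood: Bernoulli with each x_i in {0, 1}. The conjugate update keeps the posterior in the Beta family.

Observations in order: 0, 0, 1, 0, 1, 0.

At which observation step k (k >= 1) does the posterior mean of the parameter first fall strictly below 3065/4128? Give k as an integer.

obs 1: x=0 → posterior Beta(12, 11/5)
obs 2: x=0 → posterior Beta(12, 16/5)
obs 3: x=1 → posterior Beta(13, 16/5)
obs 4: x=0 → posterior Beta(13, 21/5)
obs 5: x=1 → posterior Beta(14, 21/5)
obs 6: x=0 → posterior Beta(14, 26/5)

k = 6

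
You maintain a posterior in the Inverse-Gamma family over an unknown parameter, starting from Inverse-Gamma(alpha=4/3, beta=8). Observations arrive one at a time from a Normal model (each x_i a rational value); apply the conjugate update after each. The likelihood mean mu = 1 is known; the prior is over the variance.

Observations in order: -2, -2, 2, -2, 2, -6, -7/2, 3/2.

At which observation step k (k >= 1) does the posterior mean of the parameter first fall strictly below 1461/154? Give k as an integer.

k = 4

obs 1: x=-2 → posterior Inverse-Gamma(11/6, 25/2)
obs 2: x=-2 → posterior Inverse-Gamma(7/3, 17)
obs 3: x=2 → posterior Inverse-Gamma(17/6, 35/2)
obs 4: x=-2 → posterior Inverse-Gamma(10/3, 22)
obs 5: x=2 → posterior Inverse-Gamma(23/6, 45/2)
obs 6: x=-6 → posterior Inverse-Gamma(13/3, 47)
obs 7: x=-7/2 → posterior Inverse-Gamma(29/6, 457/8)
obs 8: x=3/2 → posterior Inverse-Gamma(16/3, 229/4)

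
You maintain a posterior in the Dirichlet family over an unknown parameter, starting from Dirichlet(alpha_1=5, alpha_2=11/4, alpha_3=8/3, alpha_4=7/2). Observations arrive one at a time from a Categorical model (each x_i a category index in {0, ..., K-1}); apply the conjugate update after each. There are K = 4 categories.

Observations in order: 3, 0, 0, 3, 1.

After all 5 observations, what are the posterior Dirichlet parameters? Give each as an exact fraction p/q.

alpha_1=7, alpha_2=15/4, alpha_3=8/3, alpha_4=11/2

obs 1: x=3 → posterior Dirichlet(5, 11/4, 8/3, 9/2)
obs 2: x=0 → posterior Dirichlet(6, 11/4, 8/3, 9/2)
obs 3: x=0 → posterior Dirichlet(7, 11/4, 8/3, 9/2)
obs 4: x=3 → posterior Dirichlet(7, 11/4, 8/3, 11/2)
obs 5: x=1 → posterior Dirichlet(7, 15/4, 8/3, 11/2)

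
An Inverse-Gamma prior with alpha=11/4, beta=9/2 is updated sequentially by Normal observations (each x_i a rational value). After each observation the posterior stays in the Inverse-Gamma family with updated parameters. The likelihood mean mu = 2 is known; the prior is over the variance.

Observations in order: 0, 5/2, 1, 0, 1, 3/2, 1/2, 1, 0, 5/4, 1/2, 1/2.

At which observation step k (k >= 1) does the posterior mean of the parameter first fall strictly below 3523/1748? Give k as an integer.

k = 8

obs 1: x=0 → posterior Inverse-Gamma(13/4, 13/2)
obs 2: x=5/2 → posterior Inverse-Gamma(15/4, 53/8)
obs 3: x=1 → posterior Inverse-Gamma(17/4, 57/8)
obs 4: x=0 → posterior Inverse-Gamma(19/4, 73/8)
obs 5: x=1 → posterior Inverse-Gamma(21/4, 77/8)
obs 6: x=3/2 → posterior Inverse-Gamma(23/4, 39/4)
obs 7: x=1/2 → posterior Inverse-Gamma(25/4, 87/8)
obs 8: x=1 → posterior Inverse-Gamma(27/4, 91/8)
obs 9: x=0 → posterior Inverse-Gamma(29/4, 107/8)
obs 10: x=5/4 → posterior Inverse-Gamma(31/4, 437/32)
obs 11: x=1/2 → posterior Inverse-Gamma(33/4, 473/32)
obs 12: x=1/2 → posterior Inverse-Gamma(35/4, 509/32)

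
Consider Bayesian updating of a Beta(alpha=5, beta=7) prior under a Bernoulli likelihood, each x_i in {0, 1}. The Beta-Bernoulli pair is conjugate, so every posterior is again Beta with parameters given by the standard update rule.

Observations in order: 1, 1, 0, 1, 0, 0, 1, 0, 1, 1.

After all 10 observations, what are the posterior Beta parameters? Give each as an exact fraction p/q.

alpha=11, beta=11

obs 1: x=1 → posterior Beta(6, 7)
obs 2: x=1 → posterior Beta(7, 7)
obs 3: x=0 → posterior Beta(7, 8)
obs 4: x=1 → posterior Beta(8, 8)
obs 5: x=0 → posterior Beta(8, 9)
obs 6: x=0 → posterior Beta(8, 10)
obs 7: x=1 → posterior Beta(9, 10)
obs 8: x=0 → posterior Beta(9, 11)
obs 9: x=1 → posterior Beta(10, 11)
obs 10: x=1 → posterior Beta(11, 11)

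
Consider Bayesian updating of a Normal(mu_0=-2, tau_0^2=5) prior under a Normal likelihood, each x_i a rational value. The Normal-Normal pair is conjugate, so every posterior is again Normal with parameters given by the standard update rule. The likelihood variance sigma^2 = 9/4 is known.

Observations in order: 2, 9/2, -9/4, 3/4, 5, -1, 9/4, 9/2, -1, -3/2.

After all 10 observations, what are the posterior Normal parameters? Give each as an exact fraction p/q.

mu_0=13/11, tau_0^2=45/209

obs 1: x=2 → posterior Normal(22/29, 45/29)
obs 2: x=9/2 → posterior Normal(16/7, 45/49)
obs 3: x=-9/4 → posterior Normal(67/69, 15/23)
obs 4: x=3/4 → posterior Normal(82/89, 45/89)
obs 5: x=5 → posterior Normal(182/109, 45/109)
obs 6: x=-1 → posterior Normal(54/43, 15/43)
obs 7: x=9/4 → posterior Normal(207/149, 45/149)
obs 8: x=9/2 → posterior Normal(297/169, 45/169)
obs 9: x=-1 → posterior Normal(277/189, 5/21)
obs 10: x=-3/2 → posterior Normal(13/11, 45/209)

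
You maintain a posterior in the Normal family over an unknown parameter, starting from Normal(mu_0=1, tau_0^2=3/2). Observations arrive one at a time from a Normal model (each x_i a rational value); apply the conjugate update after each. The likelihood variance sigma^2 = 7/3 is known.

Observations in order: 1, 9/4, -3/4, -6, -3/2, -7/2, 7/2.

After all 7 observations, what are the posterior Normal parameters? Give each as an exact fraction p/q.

mu_0=-31/77, tau_0^2=3/11

obs 1: x=1 → posterior Normal(1, 21/23)
obs 2: x=9/4 → posterior Normal(173/128, 21/32)
obs 3: x=-3/4 → posterior Normal(73/82, 21/41)
obs 4: x=-6 → posterior Normal(-7/20, 21/50)
obs 5: x=-3/2 → posterior Normal(-31/59, 21/59)
obs 6: x=-7/2 → posterior Normal(-125/136, 21/68)
obs 7: x=7/2 → posterior Normal(-31/77, 3/11)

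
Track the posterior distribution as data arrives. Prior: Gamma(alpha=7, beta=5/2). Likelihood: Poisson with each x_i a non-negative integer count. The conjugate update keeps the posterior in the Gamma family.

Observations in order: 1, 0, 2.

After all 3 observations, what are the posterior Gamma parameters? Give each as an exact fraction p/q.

alpha=10, beta=11/2

obs 1: x=1 → posterior Gamma(8, 7/2)
obs 2: x=0 → posterior Gamma(8, 9/2)
obs 3: x=2 → posterior Gamma(10, 11/2)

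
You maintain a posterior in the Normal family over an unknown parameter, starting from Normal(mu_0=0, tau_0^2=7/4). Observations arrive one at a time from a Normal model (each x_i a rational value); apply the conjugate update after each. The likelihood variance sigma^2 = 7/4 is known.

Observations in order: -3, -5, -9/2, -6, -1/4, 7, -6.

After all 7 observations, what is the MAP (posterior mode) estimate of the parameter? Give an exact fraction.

-71/32

obs 1: x=-3 → posterior Normal(-3/2, 7/8)
obs 2: x=-5 → posterior Normal(-8/3, 7/12)
obs 3: x=-9/2 → posterior Normal(-25/8, 7/16)
obs 4: x=-6 → posterior Normal(-37/10, 7/20)
obs 5: x=-1/4 → posterior Normal(-25/8, 7/24)
obs 6: x=7 → posterior Normal(-47/28, 1/4)
obs 7: x=-6 → posterior Normal(-71/32, 7/32)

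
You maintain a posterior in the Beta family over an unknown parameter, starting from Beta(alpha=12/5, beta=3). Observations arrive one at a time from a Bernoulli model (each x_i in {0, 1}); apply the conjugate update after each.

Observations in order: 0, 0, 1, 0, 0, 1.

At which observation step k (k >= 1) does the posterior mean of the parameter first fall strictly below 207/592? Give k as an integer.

obs 1: x=0 → posterior Beta(12/5, 4)
obs 2: x=0 → posterior Beta(12/5, 5)
obs 3: x=1 → posterior Beta(17/5, 5)
obs 4: x=0 → posterior Beta(17/5, 6)
obs 5: x=0 → posterior Beta(17/5, 7)
obs 6: x=1 → posterior Beta(22/5, 7)

k = 2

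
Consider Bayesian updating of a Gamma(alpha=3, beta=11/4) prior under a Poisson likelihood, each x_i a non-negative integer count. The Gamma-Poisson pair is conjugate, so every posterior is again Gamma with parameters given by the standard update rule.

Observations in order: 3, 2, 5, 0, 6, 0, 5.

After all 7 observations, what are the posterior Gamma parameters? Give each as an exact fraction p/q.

obs 1: x=3 → posterior Gamma(6, 15/4)
obs 2: x=2 → posterior Gamma(8, 19/4)
obs 3: x=5 → posterior Gamma(13, 23/4)
obs 4: x=0 → posterior Gamma(13, 27/4)
obs 5: x=6 → posterior Gamma(19, 31/4)
obs 6: x=0 → posterior Gamma(19, 35/4)
obs 7: x=5 → posterior Gamma(24, 39/4)

alpha=24, beta=39/4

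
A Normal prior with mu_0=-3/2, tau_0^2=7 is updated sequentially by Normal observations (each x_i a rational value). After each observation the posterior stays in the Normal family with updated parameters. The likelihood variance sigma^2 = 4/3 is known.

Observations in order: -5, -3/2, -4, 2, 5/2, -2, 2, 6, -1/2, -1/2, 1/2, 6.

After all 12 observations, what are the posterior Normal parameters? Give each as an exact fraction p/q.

obs 1: x=-5 → posterior Normal(-111/25, 28/25)
obs 2: x=-3/2 → posterior Normal(-285/92, 14/23)
obs 3: x=-4 → posterior Normal(-453/134, 28/67)
obs 4: x=2 → posterior Normal(-369/176, 7/22)
obs 5: x=5/2 → posterior Normal(-132/109, 28/109)
obs 6: x=-2 → posterior Normal(-87/65, 14/65)
obs 7: x=2 → posterior Normal(-132/151, 28/151)
obs 8: x=6 → posterior Normal(-3/86, 7/43)
obs 9: x=-1/2 → posterior Normal(-33/386, 28/193)
obs 10: x=-1/2 → posterior Normal(-27/214, 14/107)
obs 11: x=1/2 → posterior Normal(-33/470, 28/235)
obs 12: x=6 → posterior Normal(219/512, 7/64)

mu_0=219/512, tau_0^2=7/64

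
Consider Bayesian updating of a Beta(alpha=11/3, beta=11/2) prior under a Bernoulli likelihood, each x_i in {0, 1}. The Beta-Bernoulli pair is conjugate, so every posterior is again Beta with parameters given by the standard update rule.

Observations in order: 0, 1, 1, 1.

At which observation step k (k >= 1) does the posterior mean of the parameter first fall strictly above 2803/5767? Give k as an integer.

k = 4

obs 1: x=0 → posterior Beta(11/3, 13/2)
obs 2: x=1 → posterior Beta(14/3, 13/2)
obs 3: x=1 → posterior Beta(17/3, 13/2)
obs 4: x=1 → posterior Beta(20/3, 13/2)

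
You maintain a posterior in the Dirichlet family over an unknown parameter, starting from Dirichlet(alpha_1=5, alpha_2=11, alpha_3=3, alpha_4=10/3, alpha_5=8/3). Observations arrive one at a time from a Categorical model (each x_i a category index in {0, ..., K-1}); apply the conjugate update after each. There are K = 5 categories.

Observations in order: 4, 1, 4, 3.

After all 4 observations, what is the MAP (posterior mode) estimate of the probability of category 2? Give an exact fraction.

obs 1: x=4 → posterior Dirichlet(5, 11, 3, 10/3, 11/3)
obs 2: x=1 → posterior Dirichlet(5, 12, 3, 10/3, 11/3)
obs 3: x=4 → posterior Dirichlet(5, 12, 3, 10/3, 14/3)
obs 4: x=3 → posterior Dirichlet(5, 12, 3, 13/3, 14/3)

1/12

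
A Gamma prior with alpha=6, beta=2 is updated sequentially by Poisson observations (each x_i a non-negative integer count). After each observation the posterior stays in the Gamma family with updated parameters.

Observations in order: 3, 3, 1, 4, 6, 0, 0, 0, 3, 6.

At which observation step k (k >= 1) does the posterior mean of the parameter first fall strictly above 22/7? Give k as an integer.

k = 5

obs 1: x=3 → posterior Gamma(9, 3)
obs 2: x=3 → posterior Gamma(12, 4)
obs 3: x=1 → posterior Gamma(13, 5)
obs 4: x=4 → posterior Gamma(17, 6)
obs 5: x=6 → posterior Gamma(23, 7)
obs 6: x=0 → posterior Gamma(23, 8)
obs 7: x=0 → posterior Gamma(23, 9)
obs 8: x=0 → posterior Gamma(23, 10)
obs 9: x=3 → posterior Gamma(26, 11)
obs 10: x=6 → posterior Gamma(32, 12)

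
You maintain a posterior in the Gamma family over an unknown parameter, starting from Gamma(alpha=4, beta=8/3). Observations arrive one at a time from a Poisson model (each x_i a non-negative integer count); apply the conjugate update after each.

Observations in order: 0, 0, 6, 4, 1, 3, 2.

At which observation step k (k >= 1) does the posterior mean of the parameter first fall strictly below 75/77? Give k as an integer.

obs 1: x=0 → posterior Gamma(4, 11/3)
obs 2: x=0 → posterior Gamma(4, 14/3)
obs 3: x=6 → posterior Gamma(10, 17/3)
obs 4: x=4 → posterior Gamma(14, 20/3)
obs 5: x=1 → posterior Gamma(15, 23/3)
obs 6: x=3 → posterior Gamma(18, 26/3)
obs 7: x=2 → posterior Gamma(20, 29/3)

k = 2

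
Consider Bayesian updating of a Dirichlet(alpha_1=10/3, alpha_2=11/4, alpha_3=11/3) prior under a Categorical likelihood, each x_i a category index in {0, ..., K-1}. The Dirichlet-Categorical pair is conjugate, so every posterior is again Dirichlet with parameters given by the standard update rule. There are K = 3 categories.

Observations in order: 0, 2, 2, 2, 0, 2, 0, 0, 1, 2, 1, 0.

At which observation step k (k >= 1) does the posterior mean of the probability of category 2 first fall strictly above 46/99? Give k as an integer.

obs 1: x=0 → posterior Dirichlet(13/3, 11/4, 11/3)
obs 2: x=2 → posterior Dirichlet(13/3, 11/4, 14/3)
obs 3: x=2 → posterior Dirichlet(13/3, 11/4, 17/3)
obs 4: x=2 → posterior Dirichlet(13/3, 11/4, 20/3)
obs 5: x=0 → posterior Dirichlet(16/3, 11/4, 20/3)
obs 6: x=2 → posterior Dirichlet(16/3, 11/4, 23/3)
obs 7: x=0 → posterior Dirichlet(19/3, 11/4, 23/3)
obs 8: x=0 → posterior Dirichlet(22/3, 11/4, 23/3)
obs 9: x=1 → posterior Dirichlet(22/3, 15/4, 23/3)
obs 10: x=2 → posterior Dirichlet(22/3, 15/4, 26/3)
obs 11: x=1 → posterior Dirichlet(22/3, 19/4, 26/3)
obs 12: x=0 → posterior Dirichlet(25/3, 19/4, 26/3)

k = 4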